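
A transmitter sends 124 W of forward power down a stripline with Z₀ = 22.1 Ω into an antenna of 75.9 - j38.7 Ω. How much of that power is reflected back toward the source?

P_reflected ≈ 49.1 W

|Γ| = |(53.8 − j38.7)/(98 − j38.7)| = 0.629
|Γ|² = 0.396
P_refl = |Γ|²·P_inc = 49.1 W, P_del = (1 − |Γ|²)·P_inc = 74.9 W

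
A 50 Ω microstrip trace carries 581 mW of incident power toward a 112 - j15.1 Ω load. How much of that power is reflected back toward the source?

P_reflected ≈ 89.4 mW

|Γ| = |(62 − j15.1)/(162 − j15.1)| = 0.392
|Γ|² = 0.154
P_refl = |Γ|²·P_inc = 89.4 mW, P_del = (1 − |Γ|²)·P_inc = 492 mW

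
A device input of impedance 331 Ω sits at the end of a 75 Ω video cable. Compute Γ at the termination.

Γ = (Z_L − Z_0)/(Z_L + Z_0) = (331 − 75)/(331 + 75) = 256/406

Γ = 0.631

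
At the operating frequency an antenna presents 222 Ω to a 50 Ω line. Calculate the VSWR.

Γ = (222 − 50)/(222 + 50) = 0.632
VSWR = (1 + 0.632)/(1 − 0.632)

VSWR ≈ 4.44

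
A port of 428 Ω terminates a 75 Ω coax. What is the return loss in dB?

RL ≈ 3.08 dB

Γ = (428 − 75)/(428 + 75) = 0.702
RL = −20·log₁₀|Γ| = −20·log₁₀(0.702)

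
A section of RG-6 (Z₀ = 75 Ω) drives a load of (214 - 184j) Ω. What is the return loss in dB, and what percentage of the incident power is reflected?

Γ = (139 − j184)/(289 − j184), |Γ| = 0.673
RL = −20·log₁₀(0.673) = 3.44 dB
P_refl/P_inc = |Γ|² = 0.453

RL ≈ 3.44 dB; 45.3% of incident power reflected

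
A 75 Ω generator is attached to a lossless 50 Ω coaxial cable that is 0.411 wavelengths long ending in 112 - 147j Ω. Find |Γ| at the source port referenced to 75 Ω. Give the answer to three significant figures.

|Γ| ≈ 0.659

βl = 2π × 0.411 = 148°
tan(βl) = -0.626
Z_in = Z_0·(Z_L + jZ_0·tanβl)/(Z_0 + jZ_L·tanβl) = 58.4 + j115 Ω
Γ_s = (Z_in − Z_s)/(Z_in + Z_s) = (-16.6 + j115)/(133 + j115), |Γ_s| = 0.659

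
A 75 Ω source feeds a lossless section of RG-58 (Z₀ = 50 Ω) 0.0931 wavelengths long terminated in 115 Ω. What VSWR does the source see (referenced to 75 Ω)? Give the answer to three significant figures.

VSWR ≈ 2.21

βl = 2π × 0.0931 = 33.5°
tan(βl) = 0.662
Z_in = Z_0·(Z_L + jZ_0·tanβl)/(Z_0 + jZ_L·tanβl) = 49.8 − j42.8 Ω
Γ_s = (Z_in − Z_s)/(Z_in + Z_s) = (-25.2 − j42.8)/(125 − j42.8), |Γ_s| = 0.376
VSWR = (1 + |Γ_s|)/(1 − |Γ_s|)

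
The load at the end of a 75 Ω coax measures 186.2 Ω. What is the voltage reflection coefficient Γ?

Γ = (Z_L − Z_0)/(Z_L + Z_0) = (186.2 − 75)/(186.2 + 75) = 111.2/261.2

Γ = 0.426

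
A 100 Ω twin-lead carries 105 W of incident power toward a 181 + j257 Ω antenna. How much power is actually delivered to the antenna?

|Γ| = |(81 + j257)/(281 + j257)| = 0.708
|Γ|² = 0.501
P_refl = |Γ|²·P_inc = 52.6 W, P_del = (1 − |Γ|²)·P_inc = 52.4 W

P_delivered ≈ 52.4 W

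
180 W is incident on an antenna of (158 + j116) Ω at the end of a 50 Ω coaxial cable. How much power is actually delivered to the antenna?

|Γ| = |(108 + j116)/(208 + j116)| = 0.665
|Γ|² = 0.443
P_refl = |Γ|²·P_inc = 79.7 W, P_del = (1 − |Γ|²)·P_inc = 100 W

P_delivered ≈ 100 W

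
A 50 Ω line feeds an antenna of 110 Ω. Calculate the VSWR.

VSWR ≈ 2.2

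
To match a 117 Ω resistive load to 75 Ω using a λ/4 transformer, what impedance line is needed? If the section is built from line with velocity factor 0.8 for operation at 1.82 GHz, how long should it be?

Z_qwt ≈ 93.7 Ω; length ≈ 3.3 cm

Z_qwt = √(Z_0·R_L) = √(75 × 117) = √8775
λ = 0.8·c/f = 0.132 m, so l = λ/4 = 0.033 m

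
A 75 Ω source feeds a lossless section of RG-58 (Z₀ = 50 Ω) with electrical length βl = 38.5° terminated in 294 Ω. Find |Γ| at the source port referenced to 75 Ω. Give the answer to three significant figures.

|Γ| ≈ 0.708

tan(βl) = 0.795
Z_in = Z_0·(Z_L + jZ_0·tanβl)/(Z_0 + jZ_L·tanβl) = 21 − j58.4 Ω
Γ_s = (Z_in − Z_s)/(Z_in + Z_s) = (-54 − j58.4)/(96 − j58.4), |Γ_s| = 0.708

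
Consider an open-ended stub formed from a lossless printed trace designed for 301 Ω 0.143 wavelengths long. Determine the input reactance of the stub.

βl = 2π × 0.143 = 51.5°
tan(βl) = 1.26
For an open-ended stub, Z_in = −jZ_0·cot(βl) = −jZ_0/tan(βl)

X_in ≈ -240 Ω (capacitive)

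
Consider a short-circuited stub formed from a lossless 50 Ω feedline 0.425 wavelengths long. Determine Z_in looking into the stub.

Z_in ≈ −j25.5 Ω

βl = 2π × 0.425 = 153°
tan(βl) = -0.51
For a short-circuited stub, Z_in = jZ_0·tan(βl)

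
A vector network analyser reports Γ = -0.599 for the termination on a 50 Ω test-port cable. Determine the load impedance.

Z_L = Z_0·(1 + Γ)/(1 − Γ) = 50·(0.401)/(1.6)

Z_L ≈ 12.5 Ω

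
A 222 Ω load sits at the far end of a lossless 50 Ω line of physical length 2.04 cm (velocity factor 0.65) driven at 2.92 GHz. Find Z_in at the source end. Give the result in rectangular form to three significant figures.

λ = v/f = 0.65·c / 2.92 GHz = 0.0668 m
βl = 2π·l/λ = 2π × 0.305 = 110°
tan(βl) = tan(110°) = -2.75
Z_in = Z_0·(Z_L + jZ_0·tanβl)/(Z_0 + jZ_L·tanβl)
     = 50·(222 − j138)/(50 − j611)

Z_in ≈ 12.7 + j17.1 Ω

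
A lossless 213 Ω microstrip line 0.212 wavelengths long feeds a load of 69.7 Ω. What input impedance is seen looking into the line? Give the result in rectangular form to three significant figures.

βl = 2π × 0.212 = 76.3°
tan(βl) = tan(76.3°) = 4.11
Z_in = Z_0·(Z_L + jZ_0·tanβl)/(Z_0 + jZ_L·tanβl)
     = 213·(69.7 + j875)/(213 + j286)

Z_in ≈ 444 + j278 Ω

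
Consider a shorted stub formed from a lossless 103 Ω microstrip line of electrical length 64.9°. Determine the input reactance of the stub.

X_in ≈ 220 Ω (inductive)

tan(βl) = 2.13
For a shorted stub, Z_in = jZ_0·tan(βl)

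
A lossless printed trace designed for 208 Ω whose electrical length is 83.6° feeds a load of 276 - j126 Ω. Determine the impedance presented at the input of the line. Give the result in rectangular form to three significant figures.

Z_in ≈ 123 + j43.1 Ω

tan(βl) = tan(83.6°) = 8.92
Z_in = Z_0·(Z_L + jZ_0·tanβl)/(Z_0 + jZ_L·tanβl)
     = 208·(276 + j1730)/(1330 + j2460)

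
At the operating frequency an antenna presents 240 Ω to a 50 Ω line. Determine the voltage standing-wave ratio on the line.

For a purely resistive load, VSWR = R_L/Z_0 or Z_0/R_L (whichever > 1) = 240/50

VSWR ≈ 4.8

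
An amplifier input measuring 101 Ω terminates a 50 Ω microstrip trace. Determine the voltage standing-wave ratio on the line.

VSWR ≈ 2.02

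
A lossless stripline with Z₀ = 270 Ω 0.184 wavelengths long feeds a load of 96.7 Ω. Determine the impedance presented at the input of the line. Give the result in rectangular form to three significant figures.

βl = 2π × 0.184 = 66.2°
tan(βl) = tan(66.2°) = 2.27
Z_in = Z_0·(Z_L + jZ_0·tanβl)/(Z_0 + jZ_L·tanβl)
     = 270·(96.7 + j613)/(270 + j220)

Z_in ≈ 358 + j322 Ω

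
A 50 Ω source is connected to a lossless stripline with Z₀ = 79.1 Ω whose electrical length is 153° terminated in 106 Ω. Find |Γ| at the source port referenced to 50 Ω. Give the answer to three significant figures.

|Γ| ≈ 0.326

tan(βl) = -0.51
Z_in = Z_0·(Z_L + jZ_0·tanβl)/(Z_0 + jZ_L·tanβl) = 91.1 + j21.9 Ω
Γ_s = (Z_in − Z_s)/(Z_in + Z_s) = (41.1 + j21.9)/(141 + j21.9), |Γ_s| = 0.326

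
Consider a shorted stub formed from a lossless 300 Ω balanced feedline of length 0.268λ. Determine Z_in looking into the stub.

Z_in ≈ −j2640 Ω

βl = 2π × 0.268 = 96.5°
tan(βl) = -8.8
For a shorted stub, Z_in = jZ_0·tan(βl)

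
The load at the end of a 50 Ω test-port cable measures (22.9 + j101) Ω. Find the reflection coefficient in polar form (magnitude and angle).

Γ ≈ 0.84 ∠ 50.8°

Γ = (Z_L − Z_0)/(Z_L + Z_0) = (-27.1 + j101)/(72.9 + j101)
|Γ| = 105/125 = 0.84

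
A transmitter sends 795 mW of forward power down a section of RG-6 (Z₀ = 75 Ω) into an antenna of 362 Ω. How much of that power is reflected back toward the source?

P_reflected ≈ 343 mW

Γ = (362 − 75)/(362 + 75) = 0.657
|Γ|² = 0.431
P_refl = |Γ|²·P_inc = 343 mW, P_del = (1 − |Γ|²)·P_inc = 452 mW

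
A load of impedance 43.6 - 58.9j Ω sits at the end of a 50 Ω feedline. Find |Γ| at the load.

|Γ| ≈ 0.536

Γ = (Z_L − Z_0)/(Z_L + Z_0) = (-6.4 − j58.9)/(93.6 − j58.9)
|Γ| = 59.2/111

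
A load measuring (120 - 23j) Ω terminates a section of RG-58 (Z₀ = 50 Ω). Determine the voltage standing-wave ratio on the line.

Γ = (Z_L − Z_0)/(Z_L + Z_0) = (70 − j23)/(170 − j23)
|Γ| = 73.7/172 = 0.43
VSWR = (1 + |Γ|)/(1 − |Γ|) = 1.43/0.57

VSWR ≈ 2.51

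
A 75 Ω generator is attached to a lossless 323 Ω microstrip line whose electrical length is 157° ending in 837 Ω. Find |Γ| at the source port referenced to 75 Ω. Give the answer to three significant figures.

|Γ| ≈ 0.814

tan(βl) = -0.424
Z_in = Z_0·(Z_L + jZ_0·tanβl)/(Z_0 + jZ_L·tanβl) = 447 + j355 Ω
Γ_s = (Z_in − Z_s)/(Z_in + Z_s) = (372 + j355)/(522 + j355), |Γ_s| = 0.814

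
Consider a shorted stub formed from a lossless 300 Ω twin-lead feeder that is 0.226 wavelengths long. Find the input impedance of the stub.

Z_in ≈ +j1970 Ω

βl = 2π × 0.226 = 81.4°
tan(βl) = 6.58
For a shorted stub, Z_in = jZ_0·tan(βl)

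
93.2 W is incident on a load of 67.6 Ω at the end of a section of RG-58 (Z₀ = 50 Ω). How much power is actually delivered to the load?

Γ = (67.6 − 50)/(67.6 + 50) = 0.15
|Γ|² = 0.0224
P_refl = |Γ|²·P_inc = 2.09 W, P_del = (1 − |Γ|²)·P_inc = 91.1 W

P_delivered ≈ 91.1 W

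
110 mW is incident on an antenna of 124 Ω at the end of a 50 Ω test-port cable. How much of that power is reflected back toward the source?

Γ = (124 − 50)/(124 + 50) = 0.425
|Γ|² = 0.181
P_refl = |Γ|²·P_inc = 19.9 mW, P_del = (1 − |Γ|²)·P_inc = 90.1 mW

P_reflected ≈ 19.9 mW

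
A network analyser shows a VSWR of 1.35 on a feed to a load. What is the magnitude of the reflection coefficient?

|Γ| ≈ 0.149

|Γ| = (S − 1)/(S + 1) = (1.35 − 1)/(1.35 + 1) = 0.35/2.35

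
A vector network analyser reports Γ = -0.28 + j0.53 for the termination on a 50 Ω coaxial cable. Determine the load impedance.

Z_L = Z_0·(1 + Γ)/(1 − Γ) = 50·(0.72 + j0.53)/(1.28 − j0.53)

Z_L ≈ 16.7 + j27.6 Ω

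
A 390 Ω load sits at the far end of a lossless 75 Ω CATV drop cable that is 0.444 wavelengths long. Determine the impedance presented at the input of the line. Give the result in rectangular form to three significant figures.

Z_in ≈ 95.3 + j154 Ω

βl = 2π × 0.444 = 160°
tan(βl) = tan(160°) = -0.367
Z_in = Z_0·(Z_L + jZ_0·tanβl)/(Z_0 + jZ_L·tanβl)
     = 75·(390 − j27.5)/(75 − j143)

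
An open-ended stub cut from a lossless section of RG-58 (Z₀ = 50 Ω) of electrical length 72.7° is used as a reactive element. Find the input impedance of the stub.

Z_in ≈ −j15.6 Ω

tan(βl) = 3.21
For an open-ended stub, Z_in = −jZ_0·cot(βl) = −jZ_0/tan(βl)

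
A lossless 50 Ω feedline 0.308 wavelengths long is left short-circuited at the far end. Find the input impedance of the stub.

Z_in ≈ −j131 Ω

βl = 2π × 0.308 = 111°
tan(βl) = -2.62
For a short-circuited stub, Z_in = jZ_0·tan(βl)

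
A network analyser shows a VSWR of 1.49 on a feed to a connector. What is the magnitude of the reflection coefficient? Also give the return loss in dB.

|Γ| ≈ 0.197; return loss ≈ 14.1 dB

|Γ| = (S − 1)/(S + 1) = (1.49 − 1)/(1.49 + 1) = 0.49/2.49
RL = −20·log₁₀|Γ| = −20·log₁₀(0.197)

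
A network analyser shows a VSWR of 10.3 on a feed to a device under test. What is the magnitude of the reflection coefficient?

|Γ| = (S − 1)/(S + 1) = (10.3 − 1)/(10.3 + 1) = 9.3/11.3

|Γ| ≈ 0.823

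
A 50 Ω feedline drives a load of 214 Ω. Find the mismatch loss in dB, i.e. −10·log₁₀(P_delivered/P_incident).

Γ = (214 − 50)/(214 + 50) = 0.621
|Γ|² = 0.386, so P_del/P_inc = 1 − |Γ|² = 0.614
ML = −10·log₁₀(1 − |Γ|²)

mismatch loss ≈ 2.12 dB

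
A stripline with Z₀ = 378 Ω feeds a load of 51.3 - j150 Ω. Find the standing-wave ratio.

VSWR ≈ 8.55

Γ = (Z_L − Z_0)/(Z_L + Z_0) = (-326.7 − j150)/(429.3 − j150)
|Γ| = 359/455 = 0.791
VSWR = (1 + |Γ|)/(1 − |Γ|) = 1.79/0.209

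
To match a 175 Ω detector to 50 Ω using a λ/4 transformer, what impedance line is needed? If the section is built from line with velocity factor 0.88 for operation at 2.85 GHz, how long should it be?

Z_qwt = √(Z_0·R_L) = √(50 × 175) = √8750
λ = 0.88·c/f = 0.0926 m, so l = λ/4 = 0.0232 m

Z_qwt ≈ 93.5 Ω; length ≈ 2.32 cm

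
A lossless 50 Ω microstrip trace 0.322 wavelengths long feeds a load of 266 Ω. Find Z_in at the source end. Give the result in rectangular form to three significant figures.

βl = 2π × 0.322 = 116°
tan(βl) = tan(116°) = -2.06
Z_in = Z_0·(Z_L + jZ_0·tanβl)/(Z_0 + jZ_L·tanβl)
     = 50·(266 − j103)/(50 − j547)

Z_in ≈ 11.5 + j23.2 Ω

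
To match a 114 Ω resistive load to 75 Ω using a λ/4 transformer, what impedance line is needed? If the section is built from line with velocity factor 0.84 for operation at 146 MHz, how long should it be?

Z_qwt ≈ 92.5 Ω; length ≈ 43.2 cm

Z_qwt = √(Z_0·R_L) = √(75 × 114) = √8550
λ = 0.84·c/f = 1.73 m, so l = λ/4 = 0.432 m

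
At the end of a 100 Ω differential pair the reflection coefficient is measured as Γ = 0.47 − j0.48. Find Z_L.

Z_L ≈ 107 − j188 Ω

Z_L = Z_0·(1 + Γ)/(1 − Γ) = 100·(1.47 − j0.48)/(0.53 + j0.48)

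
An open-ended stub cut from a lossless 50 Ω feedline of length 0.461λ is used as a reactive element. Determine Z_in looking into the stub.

Z_in ≈ +j200 Ω

βl = 2π × 0.461 = 166°
tan(βl) = -0.25
For an open-ended stub, Z_in = −jZ_0·cot(βl) = −jZ_0/tan(βl)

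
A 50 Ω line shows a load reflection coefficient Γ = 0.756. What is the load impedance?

Z_L = Z_0·(1 + Γ)/(1 − Γ) = 50·(1.76)/(0.244)

Z_L ≈ 360 Ω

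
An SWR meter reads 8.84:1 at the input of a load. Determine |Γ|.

|Γ| = (S − 1)/(S + 1) = (8.84 − 1)/(8.84 + 1) = 7.84/9.84

|Γ| ≈ 0.797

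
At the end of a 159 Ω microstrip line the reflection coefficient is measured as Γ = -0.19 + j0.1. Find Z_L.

Z_L ≈ 106 + j22.3 Ω

Z_L = Z_0·(1 + Γ)/(1 − Γ) = 159·(0.81 + j0.1)/(1.19 − j0.1)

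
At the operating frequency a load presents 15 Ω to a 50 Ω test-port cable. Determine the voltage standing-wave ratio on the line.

Γ = (15 − 50)/(15 + 50) = -0.538
VSWR = (1 + 0.538)/(1 − 0.538)

VSWR ≈ 3.33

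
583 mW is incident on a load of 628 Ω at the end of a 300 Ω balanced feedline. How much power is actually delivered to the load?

Γ = (628 − 300)/(628 + 300) = 0.353
|Γ|² = 0.125
P_refl = |Γ|²·P_inc = 72.8 mW, P_del = (1 − |Γ|²)·P_inc = 510 mW

P_delivered ≈ 510 mW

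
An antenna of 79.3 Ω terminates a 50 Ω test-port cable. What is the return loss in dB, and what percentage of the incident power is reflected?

Γ = (79.3 − 50)/(79.3 + 50) = 0.227
RL = −20·log₁₀(0.227) = 12.9 dB
P_refl/P_inc = |Γ|² = 0.0513

RL ≈ 12.9 dB; 5.13% of incident power reflected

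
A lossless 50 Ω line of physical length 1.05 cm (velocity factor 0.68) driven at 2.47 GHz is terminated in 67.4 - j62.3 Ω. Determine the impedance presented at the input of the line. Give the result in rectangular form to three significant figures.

λ = v/f = 0.68·c / 2.47 GHz = 0.0826 m
βl = 2π·l/λ = 2π × 0.127 = 45.8°
tan(βl) = tan(45.8°) = 1.03
Z_in = Z_0·(Z_L + jZ_0·tanβl)/(Z_0 + jZ_L·tanβl)
     = 50·(67.4 − j10.9)/(114 + j69.2)

Z_in ≈ 19.5 − j16.6 Ω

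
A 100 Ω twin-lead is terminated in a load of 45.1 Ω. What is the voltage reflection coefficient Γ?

Γ = (Z_L − Z_0)/(Z_L + Z_0) = (45.1 − 100)/(45.1 + 100) = -54.9/145.1

Γ = -0.378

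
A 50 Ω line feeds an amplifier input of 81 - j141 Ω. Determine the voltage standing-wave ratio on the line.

Γ = (Z_L − Z_0)/(Z_L + Z_0) = (31 − j141)/(131 − j141)
|Γ| = 144/192 = 0.75
VSWR = (1 + |Γ|)/(1 − |Γ|) = 1.75/0.25

VSWR ≈ 7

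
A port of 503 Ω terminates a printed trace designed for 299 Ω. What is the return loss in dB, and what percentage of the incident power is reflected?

RL ≈ 11.9 dB; 6.47% of incident power reflected

Γ = (503 − 299)/(503 + 299) = 0.254
RL = −20·log₁₀(0.254) = 11.9 dB
P_refl/P_inc = |Γ|² = 0.0647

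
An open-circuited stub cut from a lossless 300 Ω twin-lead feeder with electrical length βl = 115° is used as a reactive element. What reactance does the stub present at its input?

tan(βl) = -2.14
For an open-circuited stub, Z_in = −jZ_0·cot(βl) = −jZ_0/tan(βl)

X_in ≈ 140 Ω (inductive)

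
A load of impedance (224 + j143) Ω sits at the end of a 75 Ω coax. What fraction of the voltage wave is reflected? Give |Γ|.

Γ = (Z_L − Z_0)/(Z_L + Z_0) = (149 + j143)/(299 + j143)
|Γ| = 207/331

|Γ| ≈ 0.623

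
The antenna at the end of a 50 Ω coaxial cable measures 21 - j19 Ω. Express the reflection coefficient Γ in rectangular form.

Γ ≈ -0.314 − j0.352

Γ = (Z_L − Z_0)/(Z_L + Z_0) = (-29 − j19)/(71 − j19)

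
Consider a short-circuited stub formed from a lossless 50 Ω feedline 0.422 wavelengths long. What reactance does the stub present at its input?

βl = 2π × 0.422 = 152°
tan(βl) = -0.534
For a short-circuited stub, Z_in = jZ_0·tan(βl)

X_in ≈ -26.7 Ω (capacitive)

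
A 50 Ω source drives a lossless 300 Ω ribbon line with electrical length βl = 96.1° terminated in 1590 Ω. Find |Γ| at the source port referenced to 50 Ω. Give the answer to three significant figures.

tan(βl) = -9.36
Z_in = Z_0·(Z_L + jZ_0·tanβl)/(Z_0 + jZ_L·tanβl) = 57.2 + j30.9 Ω
Γ_s = (Z_in − Z_s)/(Z_in + Z_s) = (7.23 + j30.9)/(107 + j30.9), |Γ_s| = 0.284

|Γ| ≈ 0.284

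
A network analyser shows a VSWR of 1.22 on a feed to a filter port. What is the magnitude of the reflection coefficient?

|Γ| = (S − 1)/(S + 1) = (1.22 − 1)/(1.22 + 1) = 0.22/2.22

|Γ| ≈ 0.0991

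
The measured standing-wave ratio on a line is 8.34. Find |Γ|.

|Γ| ≈ 0.786

|Γ| = (S − 1)/(S + 1) = (8.34 − 1)/(8.34 + 1) = 7.34/9.34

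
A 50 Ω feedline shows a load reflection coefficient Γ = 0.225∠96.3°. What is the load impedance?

Z_L ≈ 43.2 + j20.3 Ω

Z_L = Z_0·(1 + Γ)/(1 − Γ) = 50·(0.975 + j0.224)/(1.02 − j0.224)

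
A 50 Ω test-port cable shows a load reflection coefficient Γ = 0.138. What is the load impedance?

Z_L ≈ 66 Ω

Z_L = Z_0·(1 + Γ)/(1 − Γ) = 50·(1.14)/(0.862)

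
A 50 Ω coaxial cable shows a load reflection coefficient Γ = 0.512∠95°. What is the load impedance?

Z_L ≈ 27.3 + j37.7 Ω

Z_L = Z_0·(1 + Γ)/(1 − Γ) = 50·(0.955 + j0.51)/(1.04 − j0.51)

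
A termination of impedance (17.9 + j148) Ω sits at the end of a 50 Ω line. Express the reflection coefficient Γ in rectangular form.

Γ = (Z_L − Z_0)/(Z_L + Z_0) = (-32.1 + j148)/(67.9 + j148)

Γ ≈ 0.744 + j0.558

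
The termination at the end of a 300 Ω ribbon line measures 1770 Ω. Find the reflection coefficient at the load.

Γ = 0.71

Γ = (Z_L − Z_0)/(Z_L + Z_0) = (1770 − 300)/(1770 + 300) = 1470/2070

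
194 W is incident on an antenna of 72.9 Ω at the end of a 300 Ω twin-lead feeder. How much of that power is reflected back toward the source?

Γ = (72.9 − 300)/(72.9 + 300) = -0.609
|Γ|² = 0.371
P_refl = |Γ|²·P_inc = 72 W, P_del = (1 − |Γ|²)·P_inc = 122 W

P_reflected ≈ 72 W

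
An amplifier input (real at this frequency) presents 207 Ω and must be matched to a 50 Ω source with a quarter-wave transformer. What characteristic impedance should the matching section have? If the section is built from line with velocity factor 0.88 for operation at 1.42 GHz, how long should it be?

Z_qwt ≈ 102 Ω; length ≈ 4.65 cm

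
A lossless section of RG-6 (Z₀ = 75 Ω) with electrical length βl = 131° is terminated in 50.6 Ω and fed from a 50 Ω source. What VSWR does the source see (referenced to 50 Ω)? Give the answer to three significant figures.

tan(βl) = -1.15
Z_in = Z_0·(Z_L + jZ_0·tanβl)/(Z_0 + jZ_L·tanβl) = 73.4 − j29.3 Ω
Γ_s = (Z_in − Z_s)/(Z_in + Z_s) = (23.4 − j29.3)/(123 − j29.3), |Γ_s| = 0.296
VSWR = (1 + |Γ_s|)/(1 − |Γ_s|)

VSWR ≈ 1.84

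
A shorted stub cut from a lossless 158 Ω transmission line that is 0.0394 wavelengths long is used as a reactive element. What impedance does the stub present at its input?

Z_in ≈ +j39.9 Ω

βl = 2π × 0.0394 = 14.2°
tan(βl) = 0.253
For a shorted stub, Z_in = jZ_0·tan(βl)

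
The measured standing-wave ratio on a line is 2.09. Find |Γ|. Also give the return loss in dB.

|Γ| = (S − 1)/(S + 1) = (2.09 − 1)/(2.09 + 1) = 1.09/3.09
RL = −20·log₁₀|Γ| = −20·log₁₀(0.353)

|Γ| ≈ 0.353; return loss ≈ 9.05 dB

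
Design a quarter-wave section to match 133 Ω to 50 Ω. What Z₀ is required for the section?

Z_qwt = √(Z_0·R_L) = √(50 × 133) = √6650

Z_qwt ≈ 81.5 Ω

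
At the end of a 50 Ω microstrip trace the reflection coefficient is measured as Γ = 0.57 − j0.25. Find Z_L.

Z_L ≈ 124 − j101 Ω

Z_L = Z_0·(1 + Γ)/(1 − Γ) = 50·(1.57 − j0.25)/(0.43 + j0.25)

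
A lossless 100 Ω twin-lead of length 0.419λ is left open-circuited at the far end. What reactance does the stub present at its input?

X_in ≈ 179 Ω (inductive)

βl = 2π × 0.419 = 151°
tan(βl) = -0.558
For an open-circuited stub, Z_in = −jZ_0·cot(βl) = −jZ_0/tan(βl)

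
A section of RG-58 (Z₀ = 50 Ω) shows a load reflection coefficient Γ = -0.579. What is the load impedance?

Z_L = Z_0·(1 + Γ)/(1 − Γ) = 50·(0.421)/(1.58)

Z_L ≈ 13.3 Ω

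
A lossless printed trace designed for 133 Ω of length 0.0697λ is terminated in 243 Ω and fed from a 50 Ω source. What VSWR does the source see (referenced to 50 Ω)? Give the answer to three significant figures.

VSWR ≈ 4.31

βl = 2π × 0.0697 = 25.1°
tan(βl) = 0.468
Z_in = Z_0·(Z_L + jZ_0·tanβl)/(Z_0 + jZ_L·tanβl) = 171 − j84.1 Ω
Γ_s = (Z_in − Z_s)/(Z_in + Z_s) = (121 − j84.1)/(221 − j84.1), |Γ_s| = 0.623
VSWR = (1 + |Γ_s|)/(1 − |Γ_s|)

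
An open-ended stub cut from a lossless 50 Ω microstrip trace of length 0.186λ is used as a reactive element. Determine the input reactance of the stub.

βl = 2π × 0.186 = 67°
tan(βl) = 2.35
For an open-ended stub, Z_in = −jZ_0·cot(βl) = −jZ_0/tan(βl)

X_in ≈ -21.3 Ω (capacitive)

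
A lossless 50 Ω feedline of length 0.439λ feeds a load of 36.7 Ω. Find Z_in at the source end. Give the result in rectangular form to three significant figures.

βl = 2π × 0.439 = 158°
tan(βl) = tan(158°) = -0.403
Z_in = Z_0·(Z_L + jZ_0·tanβl)/(Z_0 + jZ_L·tanβl)
     = 50·(36.7 − j20.2)/(50 − j14.8)

Z_in ≈ 39.2 − j8.55 Ω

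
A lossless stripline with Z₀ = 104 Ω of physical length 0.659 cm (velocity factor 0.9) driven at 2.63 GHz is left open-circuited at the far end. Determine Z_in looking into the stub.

Z_in ≈ −j244 Ω

λ = v/f = 0.9·c / 2.63 GHz = 0.103 m
βl = 2π·l/λ = 2π × 0.0642 = 23.1°
tan(βl) = 0.427
For an open-circuited stub, Z_in = −jZ_0·cot(βl) = −jZ_0/tan(βl)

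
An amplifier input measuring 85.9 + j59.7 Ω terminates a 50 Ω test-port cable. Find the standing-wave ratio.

Γ = (Z_L − Z_0)/(Z_L + Z_0) = (35.9 + j59.7)/(135.9 + j59.7)
|Γ| = 69.7/148 = 0.469
VSWR = (1 + |Γ|)/(1 − |Γ|) = 1.47/0.531

VSWR ≈ 2.77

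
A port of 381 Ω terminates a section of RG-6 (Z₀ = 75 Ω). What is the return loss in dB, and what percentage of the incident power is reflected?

RL ≈ 3.46 dB; 45% of incident power reflected

Γ = (381 − 75)/(381 + 75) = 0.671
RL = −20·log₁₀(0.671) = 3.46 dB
P_refl/P_inc = |Γ|² = 0.45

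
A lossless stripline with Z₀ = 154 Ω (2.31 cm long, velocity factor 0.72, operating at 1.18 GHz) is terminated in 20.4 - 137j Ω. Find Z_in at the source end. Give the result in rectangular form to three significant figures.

λ = v/f = 0.72·c / 1.18 GHz = 0.183 m
βl = 2π·l/λ = 2π × 0.126 = 45.4°
tan(βl) = tan(45.4°) = 1.02
Z_in = Z_0·(Z_L + jZ_0·tanβl)/(Z_0 + jZ_L·tanβl)
     = 154·(20.4 + j19.3)/(293 + j20.7)

Z_in ≈ 11.4 + j9.35 Ω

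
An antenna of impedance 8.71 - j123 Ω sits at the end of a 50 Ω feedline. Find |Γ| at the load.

|Γ| ≈ 0.952

Γ = (Z_L − Z_0)/(Z_L + Z_0) = (-41.29 − j123)/(58.71 − j123)
|Γ| = 130/136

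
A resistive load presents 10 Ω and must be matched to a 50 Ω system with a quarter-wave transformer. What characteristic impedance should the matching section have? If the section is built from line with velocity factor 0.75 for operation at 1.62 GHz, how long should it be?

Z_qwt = √(Z_0·R_L) = √(50 × 10) = √500
λ = 0.75·c/f = 0.139 m, so l = λ/4 = 0.0347 m

Z_qwt ≈ 22.4 Ω; length ≈ 3.47 cm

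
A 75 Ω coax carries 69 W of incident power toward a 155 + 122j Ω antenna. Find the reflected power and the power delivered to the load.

|Γ| = |(80 + j122)/(230 + j122)| = 0.56
|Γ|² = 0.314
P_refl = |Γ|²·P_inc = 21.7 W, P_del = (1 − |Γ|²)·P_inc = 47.3 W

P_reflected ≈ 21.7 W; P_delivered ≈ 47.3 W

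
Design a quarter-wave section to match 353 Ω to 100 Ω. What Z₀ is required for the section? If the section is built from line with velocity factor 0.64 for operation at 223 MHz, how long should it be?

Z_qwt ≈ 188 Ω; length ≈ 21.5 cm

Z_qwt = √(Z_0·R_L) = √(100 × 353) = √35300
λ = 0.64·c/f = 0.861 m, so l = λ/4 = 0.215 m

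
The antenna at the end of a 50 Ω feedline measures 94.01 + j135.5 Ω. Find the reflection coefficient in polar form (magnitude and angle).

Γ = (Z_L − Z_0)/(Z_L + Z_0) = (44.01 + j135.5)/(144 + j135.5)
|Γ| = 142/198 = 0.72

Γ ≈ 0.72 ∠ 28.8°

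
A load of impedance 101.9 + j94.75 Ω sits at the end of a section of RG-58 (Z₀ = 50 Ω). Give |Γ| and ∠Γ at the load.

Γ ≈ 0.603 ∠ 29.3°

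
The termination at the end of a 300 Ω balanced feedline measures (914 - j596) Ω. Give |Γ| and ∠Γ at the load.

Γ = (Z_L − Z_0)/(Z_L + Z_0) = (614 − j596)/(1214 − j596)
|Γ| = 856/1350 = 0.633

Γ ≈ 0.633 ∠ -18°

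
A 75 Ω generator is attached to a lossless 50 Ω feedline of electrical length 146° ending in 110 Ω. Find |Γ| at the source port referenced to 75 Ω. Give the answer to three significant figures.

|Γ| ≈ 0.362

tan(βl) = -0.675
Z_in = Z_0·(Z_L + jZ_0·tanβl)/(Z_0 + jZ_L·tanβl) = 50 + j40.4 Ω
Γ_s = (Z_in − Z_s)/(Z_in + Z_s) = (-25 + j40.4)/(125 + j40.4), |Γ_s| = 0.362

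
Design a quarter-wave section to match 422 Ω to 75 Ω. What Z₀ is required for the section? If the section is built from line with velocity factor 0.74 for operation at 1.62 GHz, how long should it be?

Z_qwt = √(Z_0·R_L) = √(75 × 422) = √31650
λ = 0.74·c/f = 0.137 m, so l = λ/4 = 0.0343 m

Z_qwt ≈ 178 Ω; length ≈ 3.43 cm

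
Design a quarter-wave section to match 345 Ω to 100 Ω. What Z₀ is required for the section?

Z_qwt = √(Z_0·R_L) = √(100 × 345) = √34500

Z_qwt ≈ 186 Ω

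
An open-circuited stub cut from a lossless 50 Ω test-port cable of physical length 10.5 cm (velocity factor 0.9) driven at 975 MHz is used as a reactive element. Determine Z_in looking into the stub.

λ = v/f = 0.9·c / 975 MHz = 0.277 m
βl = 2π·l/λ = 2π × 0.379 = 136°
tan(βl) = -0.949
For an open-circuited stub, Z_in = −jZ_0·cot(βl) = −jZ_0/tan(βl)

Z_in ≈ +j52.7 Ω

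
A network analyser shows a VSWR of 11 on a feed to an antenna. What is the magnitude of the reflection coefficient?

|Γ| = (S − 1)/(S + 1) = (11 − 1)/(11 + 1) = 10/12

|Γ| ≈ 0.833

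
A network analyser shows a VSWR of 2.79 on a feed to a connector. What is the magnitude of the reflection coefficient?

|Γ| ≈ 0.472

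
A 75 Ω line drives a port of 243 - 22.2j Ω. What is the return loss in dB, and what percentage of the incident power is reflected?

Γ = (168 − j22.2)/(318 − j22.2), |Γ| = 0.532
RL = −20·log₁₀(0.532) = 5.49 dB
P_refl/P_inc = |Γ|² = 0.283

RL ≈ 5.49 dB; 28.3% of incident power reflected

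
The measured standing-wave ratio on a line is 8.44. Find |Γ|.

|Γ| = (S − 1)/(S + 1) = (8.44 − 1)/(8.44 + 1) = 7.44/9.44

|Γ| ≈ 0.788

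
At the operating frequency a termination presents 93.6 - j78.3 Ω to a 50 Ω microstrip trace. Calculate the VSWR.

VSWR ≈ 3.42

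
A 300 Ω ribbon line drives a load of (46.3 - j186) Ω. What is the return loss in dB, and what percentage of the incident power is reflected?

RL ≈ 1.94 dB; 64% of incident power reflected

Γ = (-253.7 − j186)/(346.3 − j186), |Γ| = 0.8
RL = −20·log₁₀(0.8) = 1.94 dB
P_refl/P_inc = |Γ|² = 0.64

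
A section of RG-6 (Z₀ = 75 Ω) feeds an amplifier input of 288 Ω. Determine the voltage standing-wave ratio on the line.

VSWR ≈ 3.84

Γ = (288 − 75)/(288 + 75) = 0.587
VSWR = (1 + 0.587)/(1 − 0.587)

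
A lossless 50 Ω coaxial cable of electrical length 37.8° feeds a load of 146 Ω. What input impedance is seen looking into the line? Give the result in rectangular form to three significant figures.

tan(βl) = tan(37.8°) = 0.776
Z_in = Z_0·(Z_L + jZ_0·tanβl)/(Z_0 + jZ_L·tanβl)
     = 50·(146 + j38.8)/(50 + j113)

Z_in ≈ 38.1 − j47.6 Ω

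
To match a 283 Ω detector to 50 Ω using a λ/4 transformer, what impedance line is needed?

Z_qwt ≈ 119 Ω

Z_qwt = √(Z_0·R_L) = √(50 × 283) = √14150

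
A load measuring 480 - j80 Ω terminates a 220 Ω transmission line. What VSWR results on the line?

VSWR ≈ 2.26

Γ = (Z_L − Z_0)/(Z_L + Z_0) = (260 − j80)/(700 − j80)
|Γ| = 272/705 = 0.386
VSWR = (1 + |Γ|)/(1 − |Γ|) = 1.39/0.614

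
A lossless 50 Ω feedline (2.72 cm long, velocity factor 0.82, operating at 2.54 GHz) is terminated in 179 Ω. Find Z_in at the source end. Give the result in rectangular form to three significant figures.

λ = v/f = 0.82·c / 2.54 GHz = 0.0969 m
βl = 2π·l/λ = 2π × 0.281 = 101°
tan(βl) = tan(101°) = -5.09
Z_in = Z_0·(Z_L + jZ_0·tanβl)/(Z_0 + jZ_L·tanβl)
     = 50·(179 − j255)/(50 − j912)

Z_in ≈ 14.5 + j9.02 Ω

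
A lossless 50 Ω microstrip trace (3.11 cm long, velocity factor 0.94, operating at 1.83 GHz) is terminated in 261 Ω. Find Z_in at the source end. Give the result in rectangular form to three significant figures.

λ = v/f = 0.94·c / 1.83 GHz = 0.154 m
βl = 2π·l/λ = 2π × 0.202 = 72.7°
tan(βl) = tan(72.7°) = 3.2
Z_in = Z_0·(Z_L + jZ_0·tanβl)/(Z_0 + jZ_L·tanβl)
     = 50·(261 + j160)/(50 + j836)

Z_in ≈ 10.5 − j15 Ω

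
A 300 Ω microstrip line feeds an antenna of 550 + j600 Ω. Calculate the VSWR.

Γ = (Z_L − Z_0)/(Z_L + Z_0) = (250 + j600)/(850 + j600)
|Γ| = 650/1040 = 0.625
VSWR = (1 + |Γ|)/(1 − |Γ|) = 1.62/0.375

VSWR ≈ 4.33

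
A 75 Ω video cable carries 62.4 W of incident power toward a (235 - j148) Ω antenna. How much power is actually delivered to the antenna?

|Γ| = |(160 − j148)/(310 − j148)| = 0.634
|Γ|² = 0.403
P_refl = |Γ|²·P_inc = 25.1 W, P_del = (1 − |Γ|²)·P_inc = 37.3 W

P_delivered ≈ 37.3 W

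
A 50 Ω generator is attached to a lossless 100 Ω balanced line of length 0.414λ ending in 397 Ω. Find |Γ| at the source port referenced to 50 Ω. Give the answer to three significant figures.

|Γ| ≈ 0.731

βl = 2π × 0.414 = 149°
tan(βl) = -0.6
Z_in = Z_0·(Z_L + jZ_0·tanβl)/(Z_0 + jZ_L·tanβl) = 80.9 + j133 Ω
Γ_s = (Z_in − Z_s)/(Z_in + Z_s) = (30.9 + j133)/(131 + j133), |Γ_s| = 0.731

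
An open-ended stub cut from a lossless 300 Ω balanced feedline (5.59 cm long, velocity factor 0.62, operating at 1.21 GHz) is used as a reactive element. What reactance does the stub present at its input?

λ = v/f = 0.62·c / 1.21 GHz = 0.154 m
βl = 2π·l/λ = 2π × 0.364 = 131°
tan(βl) = -1.15
For an open-ended stub, Z_in = −jZ_0·cot(βl) = −jZ_0/tan(βl)

X_in ≈ 260 Ω (inductive)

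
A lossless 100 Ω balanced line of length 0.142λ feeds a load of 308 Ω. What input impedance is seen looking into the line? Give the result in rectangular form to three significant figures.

Z_in ≈ 50.1 − j67.5 Ω

βl = 2π × 0.142 = 51.1°
tan(βl) = tan(51.1°) = 1.24
Z_in = Z_0·(Z_L + jZ_0·tanβl)/(Z_0 + jZ_L·tanβl)
     = 100·(308 + j124)/(100 + j382)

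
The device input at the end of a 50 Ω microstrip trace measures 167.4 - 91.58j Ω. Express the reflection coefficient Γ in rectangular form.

Γ = (Z_L − Z_0)/(Z_L + Z_0) = (117.4 − j91.58)/(217.4 − j91.58)

Γ ≈ 0.609 − j0.165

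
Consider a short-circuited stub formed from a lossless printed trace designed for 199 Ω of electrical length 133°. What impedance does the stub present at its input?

Z_in ≈ −j213 Ω

tan(βl) = -1.07
For a short-circuited stub, Z_in = jZ_0·tan(βl)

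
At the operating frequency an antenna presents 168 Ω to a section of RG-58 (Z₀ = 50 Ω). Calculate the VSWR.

VSWR ≈ 3.36

Γ = (168 − 50)/(168 + 50) = 0.541
VSWR = (1 + 0.541)/(1 − 0.541)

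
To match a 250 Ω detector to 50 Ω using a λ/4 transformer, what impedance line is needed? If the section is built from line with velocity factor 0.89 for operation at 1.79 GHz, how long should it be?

Z_qwt ≈ 112 Ω; length ≈ 3.73 cm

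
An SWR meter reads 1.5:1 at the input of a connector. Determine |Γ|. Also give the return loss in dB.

|Γ| ≈ 0.2; return loss ≈ 14 dB

|Γ| = (S − 1)/(S + 1) = (1.5 − 1)/(1.5 + 1) = 0.5/2.5
RL = −20·log₁₀|Γ| = −20·log₁₀(0.2)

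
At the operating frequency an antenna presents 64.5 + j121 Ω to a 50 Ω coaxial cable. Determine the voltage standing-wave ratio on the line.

Γ = (Z_L − Z_0)/(Z_L + Z_0) = (14.5 + j121)/(114.5 + j121)
|Γ| = 122/167 = 0.732
VSWR = (1 + |Γ|)/(1 − |Γ|) = 1.73/0.268

VSWR ≈ 6.45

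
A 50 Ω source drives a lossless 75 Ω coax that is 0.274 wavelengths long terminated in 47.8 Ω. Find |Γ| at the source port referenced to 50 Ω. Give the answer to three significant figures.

βl = 2π × 0.274 = 98.6°
tan(βl) = -6.58
Z_in = Z_0·(Z_L + jZ_0·tanβl)/(Z_0 + jZ_L·tanβl) = 114 − j15.8 Ω
Γ_s = (Z_in − Z_s)/(Z_in + Z_s) = (63.9 − j15.8)/(164 − j15.8), |Γ_s| = 0.4

|Γ| ≈ 0.4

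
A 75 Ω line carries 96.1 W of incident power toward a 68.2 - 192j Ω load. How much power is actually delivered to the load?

P_delivered ≈ 34.3 W

|Γ| = |(-6.8 − j192)/(143.2 − j192)| = 0.802
|Γ|² = 0.643
P_refl = |Γ|²·P_inc = 61.8 W, P_del = (1 − |Γ|²)·P_inc = 34.3 W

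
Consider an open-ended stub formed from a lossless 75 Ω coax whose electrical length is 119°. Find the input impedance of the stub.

Z_in ≈ +j41.6 Ω

tan(βl) = -1.8
For an open-ended stub, Z_in = −jZ_0·cot(βl) = −jZ_0/tan(βl)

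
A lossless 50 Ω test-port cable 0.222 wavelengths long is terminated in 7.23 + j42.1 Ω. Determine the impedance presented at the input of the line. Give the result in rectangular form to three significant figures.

Z_in ≈ 16.1 − j83 Ω

βl = 2π × 0.222 = 79.9°
tan(βl) = tan(79.9°) = 5.63
Z_in = Z_0·(Z_L + jZ_0·tanβl)/(Z_0 + jZ_L·tanβl)
     = 50·(7.23 + j323)/(-187 + j40.7)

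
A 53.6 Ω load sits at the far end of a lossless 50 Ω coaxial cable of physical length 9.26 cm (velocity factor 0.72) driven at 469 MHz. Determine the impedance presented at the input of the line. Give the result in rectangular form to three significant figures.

Z_in ≈ 47.2 − j1.89 Ω

λ = v/f = 0.72·c / 469 MHz = 0.461 m
βl = 2π·l/λ = 2π × 0.201 = 72.4°
tan(βl) = tan(72.4°) = 3.15
Z_in = Z_0·(Z_L + jZ_0·tanβl)/(Z_0 + jZ_L·tanβl)
     = 50·(53.6 + j157)/(50 + j169)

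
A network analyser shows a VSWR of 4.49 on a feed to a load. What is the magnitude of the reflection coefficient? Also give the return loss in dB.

|Γ| ≈ 0.636; return loss ≈ 3.93 dB

|Γ| = (S − 1)/(S + 1) = (4.49 − 1)/(4.49 + 1) = 3.49/5.49
RL = −20·log₁₀|Γ| = −20·log₁₀(0.636)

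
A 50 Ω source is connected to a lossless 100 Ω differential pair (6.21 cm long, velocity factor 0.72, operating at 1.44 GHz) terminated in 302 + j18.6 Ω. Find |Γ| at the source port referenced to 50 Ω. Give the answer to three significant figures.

|Γ| ≈ 0.659

λ = v/f = 0.72·c / 1.44 GHz = 0.15 m
βl = 2π·l/λ = 2π × 0.414 = 149°
tan(βl) = -0.6
Z_in = Z_0·(Z_L + jZ_0·tanβl)/(Z_0 + jZ_L·tanβl) = 90.9 + j111 Ω
Γ_s = (Z_in − Z_s)/(Z_in + Z_s) = (40.9 + j111)/(141 + j111), |Γ_s| = 0.659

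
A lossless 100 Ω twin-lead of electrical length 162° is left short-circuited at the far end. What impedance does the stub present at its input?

tan(βl) = -0.325
For a short-circuited stub, Z_in = jZ_0·tan(βl)

Z_in ≈ −j32.5 Ω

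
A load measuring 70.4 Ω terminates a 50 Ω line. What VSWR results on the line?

VSWR ≈ 1.41

Γ = (70.4 − 50)/(70.4 + 50) = 0.169
VSWR = (1 + 0.169)/(1 − 0.169)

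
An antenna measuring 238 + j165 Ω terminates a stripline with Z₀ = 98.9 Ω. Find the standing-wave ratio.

Γ = (Z_L − Z_0)/(Z_L + Z_0) = (139.1 + j165)/(336.9 + j165)
|Γ| = 216/375 = 0.575
VSWR = (1 + |Γ|)/(1 − |Γ|) = 1.58/0.425

VSWR ≈ 3.71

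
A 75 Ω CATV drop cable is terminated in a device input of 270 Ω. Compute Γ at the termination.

Γ = (Z_L − Z_0)/(Z_L + Z_0) = (270 − 75)/(270 + 75) = 195/345

Γ = 0.565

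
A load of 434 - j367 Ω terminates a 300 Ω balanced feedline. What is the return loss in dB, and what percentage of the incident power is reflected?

Γ = (134 − j367)/(734 − j367), |Γ| = 0.476
RL = −20·log₁₀(0.476) = 6.45 dB
P_refl/P_inc = |Γ|² = 0.227

RL ≈ 6.45 dB; 22.7% of incident power reflected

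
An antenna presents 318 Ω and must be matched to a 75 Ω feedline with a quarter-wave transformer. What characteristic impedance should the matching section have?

Z_qwt ≈ 154 Ω

Z_qwt = √(Z_0·R_L) = √(75 × 318) = √23850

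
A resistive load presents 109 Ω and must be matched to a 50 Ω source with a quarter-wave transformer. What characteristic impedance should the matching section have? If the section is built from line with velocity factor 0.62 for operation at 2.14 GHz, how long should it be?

Z_qwt ≈ 73.8 Ω; length ≈ 2.17 cm

Z_qwt = √(Z_0·R_L) = √(50 × 109) = √5450
λ = 0.62·c/f = 0.0869 m, so l = λ/4 = 0.0217 m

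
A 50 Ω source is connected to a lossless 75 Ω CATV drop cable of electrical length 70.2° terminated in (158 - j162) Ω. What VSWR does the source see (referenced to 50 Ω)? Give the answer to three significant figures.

tan(βl) = 2.78
Z_in = Z_0·(Z_L + jZ_0·tanβl)/(Z_0 + jZ_L·tanβl) = 16.5 − j7.21 Ω
Γ_s = (Z_in − Z_s)/(Z_in + Z_s) = (-33.5 − j7.21)/(66.5 − j7.21), |Γ_s| = 0.511
VSWR = (1 + |Γ_s|)/(1 − |Γ_s|)

VSWR ≈ 3.09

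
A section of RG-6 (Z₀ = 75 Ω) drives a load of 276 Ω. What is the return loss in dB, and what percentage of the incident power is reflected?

RL ≈ 4.84 dB; 32.8% of incident power reflected

Γ = (276 − 75)/(276 + 75) = 0.573
RL = −20·log₁₀(0.573) = 4.84 dB
P_refl/P_inc = |Γ|² = 0.328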